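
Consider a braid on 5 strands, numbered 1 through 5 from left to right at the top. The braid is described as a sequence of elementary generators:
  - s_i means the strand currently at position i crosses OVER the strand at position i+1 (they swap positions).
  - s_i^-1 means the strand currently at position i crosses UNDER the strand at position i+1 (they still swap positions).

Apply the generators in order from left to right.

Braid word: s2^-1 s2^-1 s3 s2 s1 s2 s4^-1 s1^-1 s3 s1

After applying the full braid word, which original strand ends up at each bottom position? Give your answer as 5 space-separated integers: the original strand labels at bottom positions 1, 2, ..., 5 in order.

Gen 1 (s2^-1): strand 2 crosses under strand 3. Perm now: [1 3 2 4 5]
Gen 2 (s2^-1): strand 3 crosses under strand 2. Perm now: [1 2 3 4 5]
Gen 3 (s3): strand 3 crosses over strand 4. Perm now: [1 2 4 3 5]
Gen 4 (s2): strand 2 crosses over strand 4. Perm now: [1 4 2 3 5]
Gen 5 (s1): strand 1 crosses over strand 4. Perm now: [4 1 2 3 5]
Gen 6 (s2): strand 1 crosses over strand 2. Perm now: [4 2 1 3 5]
Gen 7 (s4^-1): strand 3 crosses under strand 5. Perm now: [4 2 1 5 3]
Gen 8 (s1^-1): strand 4 crosses under strand 2. Perm now: [2 4 1 5 3]
Gen 9 (s3): strand 1 crosses over strand 5. Perm now: [2 4 5 1 3]
Gen 10 (s1): strand 2 crosses over strand 4. Perm now: [4 2 5 1 3]

Answer: 4 2 5 1 3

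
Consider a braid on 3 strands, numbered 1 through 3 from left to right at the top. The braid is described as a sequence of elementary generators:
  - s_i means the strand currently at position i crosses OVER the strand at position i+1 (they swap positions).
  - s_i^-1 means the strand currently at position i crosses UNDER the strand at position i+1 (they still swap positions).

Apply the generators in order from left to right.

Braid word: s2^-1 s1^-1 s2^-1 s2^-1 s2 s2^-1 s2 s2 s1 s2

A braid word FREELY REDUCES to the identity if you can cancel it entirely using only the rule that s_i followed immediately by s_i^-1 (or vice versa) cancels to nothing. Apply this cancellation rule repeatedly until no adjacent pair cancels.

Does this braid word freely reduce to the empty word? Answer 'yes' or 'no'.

Gen 1 (s2^-1): push. Stack: [s2^-1]
Gen 2 (s1^-1): push. Stack: [s2^-1 s1^-1]
Gen 3 (s2^-1): push. Stack: [s2^-1 s1^-1 s2^-1]
Gen 4 (s2^-1): push. Stack: [s2^-1 s1^-1 s2^-1 s2^-1]
Gen 5 (s2): cancels prior s2^-1. Stack: [s2^-1 s1^-1 s2^-1]
Gen 6 (s2^-1): push. Stack: [s2^-1 s1^-1 s2^-1 s2^-1]
Gen 7 (s2): cancels prior s2^-1. Stack: [s2^-1 s1^-1 s2^-1]
Gen 8 (s2): cancels prior s2^-1. Stack: [s2^-1 s1^-1]
Gen 9 (s1): cancels prior s1^-1. Stack: [s2^-1]
Gen 10 (s2): cancels prior s2^-1. Stack: []
Reduced word: (empty)

Answer: yes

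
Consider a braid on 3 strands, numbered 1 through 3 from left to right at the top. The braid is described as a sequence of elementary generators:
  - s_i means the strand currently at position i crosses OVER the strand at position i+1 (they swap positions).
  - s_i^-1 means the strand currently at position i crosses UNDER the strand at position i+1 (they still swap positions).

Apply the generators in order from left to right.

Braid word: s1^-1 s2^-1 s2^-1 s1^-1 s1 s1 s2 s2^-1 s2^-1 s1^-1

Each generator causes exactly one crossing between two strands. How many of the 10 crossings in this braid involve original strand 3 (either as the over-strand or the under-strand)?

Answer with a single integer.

Gen 1: crossing 1x2. Involves strand 3? no. Count so far: 0
Gen 2: crossing 1x3. Involves strand 3? yes. Count so far: 1
Gen 3: crossing 3x1. Involves strand 3? yes. Count so far: 2
Gen 4: crossing 2x1. Involves strand 3? no. Count so far: 2
Gen 5: crossing 1x2. Involves strand 3? no. Count so far: 2
Gen 6: crossing 2x1. Involves strand 3? no. Count so far: 2
Gen 7: crossing 2x3. Involves strand 3? yes. Count so far: 3
Gen 8: crossing 3x2. Involves strand 3? yes. Count so far: 4
Gen 9: crossing 2x3. Involves strand 3? yes. Count so far: 5
Gen 10: crossing 1x3. Involves strand 3? yes. Count so far: 6

Answer: 6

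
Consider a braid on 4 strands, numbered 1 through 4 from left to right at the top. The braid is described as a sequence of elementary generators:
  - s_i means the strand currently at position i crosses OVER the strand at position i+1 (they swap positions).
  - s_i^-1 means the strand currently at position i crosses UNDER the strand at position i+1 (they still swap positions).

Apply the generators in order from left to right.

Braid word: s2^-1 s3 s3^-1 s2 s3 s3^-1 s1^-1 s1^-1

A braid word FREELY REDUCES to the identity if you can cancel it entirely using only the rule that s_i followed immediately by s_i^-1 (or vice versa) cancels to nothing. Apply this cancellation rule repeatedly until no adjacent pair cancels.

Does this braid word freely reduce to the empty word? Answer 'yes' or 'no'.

Answer: no

Derivation:
Gen 1 (s2^-1): push. Stack: [s2^-1]
Gen 2 (s3): push. Stack: [s2^-1 s3]
Gen 3 (s3^-1): cancels prior s3. Stack: [s2^-1]
Gen 4 (s2): cancels prior s2^-1. Stack: []
Gen 5 (s3): push. Stack: [s3]
Gen 6 (s3^-1): cancels prior s3. Stack: []
Gen 7 (s1^-1): push. Stack: [s1^-1]
Gen 8 (s1^-1): push. Stack: [s1^-1 s1^-1]
Reduced word: s1^-1 s1^-1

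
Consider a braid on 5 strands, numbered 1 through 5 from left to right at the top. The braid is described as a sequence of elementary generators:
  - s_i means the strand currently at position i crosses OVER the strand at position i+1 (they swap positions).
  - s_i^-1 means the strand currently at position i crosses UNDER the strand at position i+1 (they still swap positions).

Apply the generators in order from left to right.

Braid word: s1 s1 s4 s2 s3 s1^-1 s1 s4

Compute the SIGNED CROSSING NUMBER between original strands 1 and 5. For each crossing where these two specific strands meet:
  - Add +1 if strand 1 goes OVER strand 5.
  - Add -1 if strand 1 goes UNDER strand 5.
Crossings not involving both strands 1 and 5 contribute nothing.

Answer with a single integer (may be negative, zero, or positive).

Answer: 0

Derivation:
Gen 1: crossing 1x2. Both 1&5? no. Sum: 0
Gen 2: crossing 2x1. Both 1&5? no. Sum: 0
Gen 3: crossing 4x5. Both 1&5? no. Sum: 0
Gen 4: crossing 2x3. Both 1&5? no. Sum: 0
Gen 5: crossing 2x5. Both 1&5? no. Sum: 0
Gen 6: crossing 1x3. Both 1&5? no. Sum: 0
Gen 7: crossing 3x1. Both 1&5? no. Sum: 0
Gen 8: crossing 2x4. Both 1&5? no. Sum: 0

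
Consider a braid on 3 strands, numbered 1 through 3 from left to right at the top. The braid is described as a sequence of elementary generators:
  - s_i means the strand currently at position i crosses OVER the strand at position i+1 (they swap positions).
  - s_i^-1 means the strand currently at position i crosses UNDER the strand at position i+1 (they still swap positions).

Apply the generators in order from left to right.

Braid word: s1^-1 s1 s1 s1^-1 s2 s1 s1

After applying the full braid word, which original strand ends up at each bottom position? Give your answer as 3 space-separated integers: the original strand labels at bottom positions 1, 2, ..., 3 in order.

Gen 1 (s1^-1): strand 1 crosses under strand 2. Perm now: [2 1 3]
Gen 2 (s1): strand 2 crosses over strand 1. Perm now: [1 2 3]
Gen 3 (s1): strand 1 crosses over strand 2. Perm now: [2 1 3]
Gen 4 (s1^-1): strand 2 crosses under strand 1. Perm now: [1 2 3]
Gen 5 (s2): strand 2 crosses over strand 3. Perm now: [1 3 2]
Gen 6 (s1): strand 1 crosses over strand 3. Perm now: [3 1 2]
Gen 7 (s1): strand 3 crosses over strand 1. Perm now: [1 3 2]

Answer: 1 3 2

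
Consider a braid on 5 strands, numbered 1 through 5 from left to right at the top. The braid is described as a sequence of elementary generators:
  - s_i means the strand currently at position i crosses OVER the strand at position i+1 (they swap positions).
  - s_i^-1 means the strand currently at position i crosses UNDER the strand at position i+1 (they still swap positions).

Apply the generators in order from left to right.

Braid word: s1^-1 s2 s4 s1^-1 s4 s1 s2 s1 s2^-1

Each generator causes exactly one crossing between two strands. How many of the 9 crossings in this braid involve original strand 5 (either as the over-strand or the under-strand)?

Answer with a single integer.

Gen 1: crossing 1x2. Involves strand 5? no. Count so far: 0
Gen 2: crossing 1x3. Involves strand 5? no. Count so far: 0
Gen 3: crossing 4x5. Involves strand 5? yes. Count so far: 1
Gen 4: crossing 2x3. Involves strand 5? no. Count so far: 1
Gen 5: crossing 5x4. Involves strand 5? yes. Count so far: 2
Gen 6: crossing 3x2. Involves strand 5? no. Count so far: 2
Gen 7: crossing 3x1. Involves strand 5? no. Count so far: 2
Gen 8: crossing 2x1. Involves strand 5? no. Count so far: 2
Gen 9: crossing 2x3. Involves strand 5? no. Count so far: 2

Answer: 2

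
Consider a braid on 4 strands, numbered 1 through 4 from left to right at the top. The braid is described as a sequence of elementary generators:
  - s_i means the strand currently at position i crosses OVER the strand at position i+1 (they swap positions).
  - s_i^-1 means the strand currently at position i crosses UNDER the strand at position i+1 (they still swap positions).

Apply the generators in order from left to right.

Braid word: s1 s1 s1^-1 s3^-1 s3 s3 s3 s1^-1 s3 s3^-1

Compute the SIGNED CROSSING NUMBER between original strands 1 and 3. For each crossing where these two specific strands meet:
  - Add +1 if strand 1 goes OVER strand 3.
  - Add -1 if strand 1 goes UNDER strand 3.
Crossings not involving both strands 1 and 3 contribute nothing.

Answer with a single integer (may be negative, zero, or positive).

Answer: 0

Derivation:
Gen 1: crossing 1x2. Both 1&3? no. Sum: 0
Gen 2: crossing 2x1. Both 1&3? no. Sum: 0
Gen 3: crossing 1x2. Both 1&3? no. Sum: 0
Gen 4: crossing 3x4. Both 1&3? no. Sum: 0
Gen 5: crossing 4x3. Both 1&3? no. Sum: 0
Gen 6: crossing 3x4. Both 1&3? no. Sum: 0
Gen 7: crossing 4x3. Both 1&3? no. Sum: 0
Gen 8: crossing 2x1. Both 1&3? no. Sum: 0
Gen 9: crossing 3x4. Both 1&3? no. Sum: 0
Gen 10: crossing 4x3. Both 1&3? no. Sum: 0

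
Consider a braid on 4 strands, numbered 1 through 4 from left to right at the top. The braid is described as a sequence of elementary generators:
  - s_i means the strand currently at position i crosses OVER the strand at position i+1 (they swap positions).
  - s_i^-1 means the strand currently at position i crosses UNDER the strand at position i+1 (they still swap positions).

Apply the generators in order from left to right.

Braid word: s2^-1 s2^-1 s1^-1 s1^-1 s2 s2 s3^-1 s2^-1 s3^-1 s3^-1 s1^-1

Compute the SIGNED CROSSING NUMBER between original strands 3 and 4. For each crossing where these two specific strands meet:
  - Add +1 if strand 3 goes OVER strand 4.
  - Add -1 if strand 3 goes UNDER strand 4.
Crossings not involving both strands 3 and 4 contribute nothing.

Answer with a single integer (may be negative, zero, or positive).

Gen 1: crossing 2x3. Both 3&4? no. Sum: 0
Gen 2: crossing 3x2. Both 3&4? no. Sum: 0
Gen 3: crossing 1x2. Both 3&4? no. Sum: 0
Gen 4: crossing 2x1. Both 3&4? no. Sum: 0
Gen 5: crossing 2x3. Both 3&4? no. Sum: 0
Gen 6: crossing 3x2. Both 3&4? no. Sum: 0
Gen 7: 3 under 4. Both 3&4? yes. Contrib: -1. Sum: -1
Gen 8: crossing 2x4. Both 3&4? no. Sum: -1
Gen 9: crossing 2x3. Both 3&4? no. Sum: -1
Gen 10: crossing 3x2. Both 3&4? no. Sum: -1
Gen 11: crossing 1x4. Both 3&4? no. Sum: -1

Answer: -1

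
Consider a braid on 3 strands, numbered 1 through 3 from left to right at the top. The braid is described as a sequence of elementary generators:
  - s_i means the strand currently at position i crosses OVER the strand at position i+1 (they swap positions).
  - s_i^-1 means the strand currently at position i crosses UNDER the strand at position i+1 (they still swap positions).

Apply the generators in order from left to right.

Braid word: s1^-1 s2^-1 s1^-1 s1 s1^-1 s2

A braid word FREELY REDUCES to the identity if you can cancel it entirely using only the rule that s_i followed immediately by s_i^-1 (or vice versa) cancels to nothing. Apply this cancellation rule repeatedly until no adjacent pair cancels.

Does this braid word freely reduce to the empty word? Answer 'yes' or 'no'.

Answer: no

Derivation:
Gen 1 (s1^-1): push. Stack: [s1^-1]
Gen 2 (s2^-1): push. Stack: [s1^-1 s2^-1]
Gen 3 (s1^-1): push. Stack: [s1^-1 s2^-1 s1^-1]
Gen 4 (s1): cancels prior s1^-1. Stack: [s1^-1 s2^-1]
Gen 5 (s1^-1): push. Stack: [s1^-1 s2^-1 s1^-1]
Gen 6 (s2): push. Stack: [s1^-1 s2^-1 s1^-1 s2]
Reduced word: s1^-1 s2^-1 s1^-1 s2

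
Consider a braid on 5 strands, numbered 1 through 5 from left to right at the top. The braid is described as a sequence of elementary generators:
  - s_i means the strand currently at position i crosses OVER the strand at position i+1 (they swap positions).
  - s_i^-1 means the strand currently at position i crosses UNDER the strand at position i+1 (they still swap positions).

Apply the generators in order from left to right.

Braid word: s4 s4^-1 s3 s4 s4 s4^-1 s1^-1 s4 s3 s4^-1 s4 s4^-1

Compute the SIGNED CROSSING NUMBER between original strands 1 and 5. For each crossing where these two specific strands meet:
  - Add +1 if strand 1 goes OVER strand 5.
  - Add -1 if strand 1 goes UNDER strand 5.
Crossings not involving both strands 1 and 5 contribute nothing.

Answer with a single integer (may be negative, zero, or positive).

Answer: 0

Derivation:
Gen 1: crossing 4x5. Both 1&5? no. Sum: 0
Gen 2: crossing 5x4. Both 1&5? no. Sum: 0
Gen 3: crossing 3x4. Both 1&5? no. Sum: 0
Gen 4: crossing 3x5. Both 1&5? no. Sum: 0
Gen 5: crossing 5x3. Both 1&5? no. Sum: 0
Gen 6: crossing 3x5. Both 1&5? no. Sum: 0
Gen 7: crossing 1x2. Both 1&5? no. Sum: 0
Gen 8: crossing 5x3. Both 1&5? no. Sum: 0
Gen 9: crossing 4x3. Both 1&5? no. Sum: 0
Gen 10: crossing 4x5. Both 1&5? no. Sum: 0
Gen 11: crossing 5x4. Both 1&5? no. Sum: 0
Gen 12: crossing 4x5. Both 1&5? no. Sum: 0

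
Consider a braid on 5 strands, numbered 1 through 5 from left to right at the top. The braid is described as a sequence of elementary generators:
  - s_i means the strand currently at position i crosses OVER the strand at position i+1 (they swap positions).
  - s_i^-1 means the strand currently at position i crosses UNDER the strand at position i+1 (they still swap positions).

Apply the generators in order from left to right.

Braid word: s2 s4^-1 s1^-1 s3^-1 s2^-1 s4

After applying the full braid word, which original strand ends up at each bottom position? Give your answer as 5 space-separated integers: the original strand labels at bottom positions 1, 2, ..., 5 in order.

Answer: 3 5 1 4 2

Derivation:
Gen 1 (s2): strand 2 crosses over strand 3. Perm now: [1 3 2 4 5]
Gen 2 (s4^-1): strand 4 crosses under strand 5. Perm now: [1 3 2 5 4]
Gen 3 (s1^-1): strand 1 crosses under strand 3. Perm now: [3 1 2 5 4]
Gen 4 (s3^-1): strand 2 crosses under strand 5. Perm now: [3 1 5 2 4]
Gen 5 (s2^-1): strand 1 crosses under strand 5. Perm now: [3 5 1 2 4]
Gen 6 (s4): strand 2 crosses over strand 4. Perm now: [3 5 1 4 2]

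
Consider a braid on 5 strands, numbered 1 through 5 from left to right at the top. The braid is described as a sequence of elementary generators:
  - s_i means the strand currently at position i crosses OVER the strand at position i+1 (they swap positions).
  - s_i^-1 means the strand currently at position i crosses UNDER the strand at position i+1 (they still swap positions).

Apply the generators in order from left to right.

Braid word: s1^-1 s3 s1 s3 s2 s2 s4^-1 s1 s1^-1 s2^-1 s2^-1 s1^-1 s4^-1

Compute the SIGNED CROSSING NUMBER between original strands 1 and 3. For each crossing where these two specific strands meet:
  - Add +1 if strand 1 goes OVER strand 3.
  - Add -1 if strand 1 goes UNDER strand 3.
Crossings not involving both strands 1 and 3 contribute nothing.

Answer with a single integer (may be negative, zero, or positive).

Gen 1: crossing 1x2. Both 1&3? no. Sum: 0
Gen 2: crossing 3x4. Both 1&3? no. Sum: 0
Gen 3: crossing 2x1. Both 1&3? no. Sum: 0
Gen 4: crossing 4x3. Both 1&3? no. Sum: 0
Gen 5: crossing 2x3. Both 1&3? no. Sum: 0
Gen 6: crossing 3x2. Both 1&3? no. Sum: 0
Gen 7: crossing 4x5. Both 1&3? no. Sum: 0
Gen 8: crossing 1x2. Both 1&3? no. Sum: 0
Gen 9: crossing 2x1. Both 1&3? no. Sum: 0
Gen 10: crossing 2x3. Both 1&3? no. Sum: 0
Gen 11: crossing 3x2. Both 1&3? no. Sum: 0
Gen 12: crossing 1x2. Both 1&3? no. Sum: 0
Gen 13: crossing 5x4. Both 1&3? no. Sum: 0

Answer: 0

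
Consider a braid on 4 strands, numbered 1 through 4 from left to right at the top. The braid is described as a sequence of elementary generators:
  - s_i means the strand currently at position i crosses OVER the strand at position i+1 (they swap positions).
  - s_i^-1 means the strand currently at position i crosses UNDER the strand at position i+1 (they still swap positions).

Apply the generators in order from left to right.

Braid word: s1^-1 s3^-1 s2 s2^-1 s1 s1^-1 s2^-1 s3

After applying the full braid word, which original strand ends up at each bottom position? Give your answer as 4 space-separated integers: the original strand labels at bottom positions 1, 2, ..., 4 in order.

Gen 1 (s1^-1): strand 1 crosses under strand 2. Perm now: [2 1 3 4]
Gen 2 (s3^-1): strand 3 crosses under strand 4. Perm now: [2 1 4 3]
Gen 3 (s2): strand 1 crosses over strand 4. Perm now: [2 4 1 3]
Gen 4 (s2^-1): strand 4 crosses under strand 1. Perm now: [2 1 4 3]
Gen 5 (s1): strand 2 crosses over strand 1. Perm now: [1 2 4 3]
Gen 6 (s1^-1): strand 1 crosses under strand 2. Perm now: [2 1 4 3]
Gen 7 (s2^-1): strand 1 crosses under strand 4. Perm now: [2 4 1 3]
Gen 8 (s3): strand 1 crosses over strand 3. Perm now: [2 4 3 1]

Answer: 2 4 3 1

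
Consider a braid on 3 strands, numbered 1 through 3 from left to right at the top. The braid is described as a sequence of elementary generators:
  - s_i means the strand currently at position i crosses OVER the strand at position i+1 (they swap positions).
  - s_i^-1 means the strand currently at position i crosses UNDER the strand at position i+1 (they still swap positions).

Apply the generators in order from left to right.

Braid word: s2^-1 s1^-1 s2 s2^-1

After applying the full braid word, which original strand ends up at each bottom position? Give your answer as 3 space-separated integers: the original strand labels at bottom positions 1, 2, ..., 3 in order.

Gen 1 (s2^-1): strand 2 crosses under strand 3. Perm now: [1 3 2]
Gen 2 (s1^-1): strand 1 crosses under strand 3. Perm now: [3 1 2]
Gen 3 (s2): strand 1 crosses over strand 2. Perm now: [3 2 1]
Gen 4 (s2^-1): strand 2 crosses under strand 1. Perm now: [3 1 2]

Answer: 3 1 2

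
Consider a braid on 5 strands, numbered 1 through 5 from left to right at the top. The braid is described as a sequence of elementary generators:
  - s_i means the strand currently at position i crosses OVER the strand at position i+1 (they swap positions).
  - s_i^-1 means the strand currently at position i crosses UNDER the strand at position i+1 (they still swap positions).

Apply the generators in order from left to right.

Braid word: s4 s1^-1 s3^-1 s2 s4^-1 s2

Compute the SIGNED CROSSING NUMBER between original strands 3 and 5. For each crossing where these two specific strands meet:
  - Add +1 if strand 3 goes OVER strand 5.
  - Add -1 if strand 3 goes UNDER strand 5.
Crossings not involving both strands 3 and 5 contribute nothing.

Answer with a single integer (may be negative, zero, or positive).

Answer: -1

Derivation:
Gen 1: crossing 4x5. Both 3&5? no. Sum: 0
Gen 2: crossing 1x2. Both 3&5? no. Sum: 0
Gen 3: 3 under 5. Both 3&5? yes. Contrib: -1. Sum: -1
Gen 4: crossing 1x5. Both 3&5? no. Sum: -1
Gen 5: crossing 3x4. Both 3&5? no. Sum: -1
Gen 6: crossing 5x1. Both 3&5? no. Sum: -1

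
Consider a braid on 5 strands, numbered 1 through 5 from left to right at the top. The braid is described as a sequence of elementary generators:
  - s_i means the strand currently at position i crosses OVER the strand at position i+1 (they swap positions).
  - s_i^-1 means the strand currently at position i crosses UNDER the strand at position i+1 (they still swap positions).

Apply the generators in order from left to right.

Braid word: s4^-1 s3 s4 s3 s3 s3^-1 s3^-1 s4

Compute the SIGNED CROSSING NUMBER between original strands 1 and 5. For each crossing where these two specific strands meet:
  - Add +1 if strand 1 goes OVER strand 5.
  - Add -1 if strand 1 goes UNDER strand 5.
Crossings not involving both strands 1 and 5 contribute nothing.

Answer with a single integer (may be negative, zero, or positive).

Gen 1: crossing 4x5. Both 1&5? no. Sum: 0
Gen 2: crossing 3x5. Both 1&5? no. Sum: 0
Gen 3: crossing 3x4. Both 1&5? no. Sum: 0
Gen 4: crossing 5x4. Both 1&5? no. Sum: 0
Gen 5: crossing 4x5. Both 1&5? no. Sum: 0
Gen 6: crossing 5x4. Both 1&5? no. Sum: 0
Gen 7: crossing 4x5. Both 1&5? no. Sum: 0
Gen 8: crossing 4x3. Both 1&5? no. Sum: 0

Answer: 0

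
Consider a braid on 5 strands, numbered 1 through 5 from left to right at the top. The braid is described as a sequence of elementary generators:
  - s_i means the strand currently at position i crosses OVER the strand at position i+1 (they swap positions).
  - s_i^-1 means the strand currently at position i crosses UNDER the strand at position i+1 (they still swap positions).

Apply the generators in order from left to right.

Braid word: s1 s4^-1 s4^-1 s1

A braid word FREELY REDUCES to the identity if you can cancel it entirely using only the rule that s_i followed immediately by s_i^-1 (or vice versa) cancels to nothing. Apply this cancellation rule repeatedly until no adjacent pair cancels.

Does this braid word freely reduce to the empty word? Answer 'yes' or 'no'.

Answer: no

Derivation:
Gen 1 (s1): push. Stack: [s1]
Gen 2 (s4^-1): push. Stack: [s1 s4^-1]
Gen 3 (s4^-1): push. Stack: [s1 s4^-1 s4^-1]
Gen 4 (s1): push. Stack: [s1 s4^-1 s4^-1 s1]
Reduced word: s1 s4^-1 s4^-1 s1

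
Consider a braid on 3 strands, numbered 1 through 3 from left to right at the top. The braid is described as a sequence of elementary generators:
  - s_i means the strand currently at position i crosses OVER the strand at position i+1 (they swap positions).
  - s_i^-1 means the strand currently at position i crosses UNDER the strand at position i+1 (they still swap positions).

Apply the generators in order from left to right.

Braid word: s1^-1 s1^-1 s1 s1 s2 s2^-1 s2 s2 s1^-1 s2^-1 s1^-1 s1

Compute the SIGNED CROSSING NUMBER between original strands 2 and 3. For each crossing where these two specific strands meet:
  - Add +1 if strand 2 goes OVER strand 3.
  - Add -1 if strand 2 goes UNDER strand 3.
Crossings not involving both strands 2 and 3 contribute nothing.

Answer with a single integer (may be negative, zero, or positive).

Answer: 0

Derivation:
Gen 1: crossing 1x2. Both 2&3? no. Sum: 0
Gen 2: crossing 2x1. Both 2&3? no. Sum: 0
Gen 3: crossing 1x2. Both 2&3? no. Sum: 0
Gen 4: crossing 2x1. Both 2&3? no. Sum: 0
Gen 5: 2 over 3. Both 2&3? yes. Contrib: +1. Sum: 1
Gen 6: 3 under 2. Both 2&3? yes. Contrib: +1. Sum: 2
Gen 7: 2 over 3. Both 2&3? yes. Contrib: +1. Sum: 3
Gen 8: 3 over 2. Both 2&3? yes. Contrib: -1. Sum: 2
Gen 9: crossing 1x2. Both 2&3? no. Sum: 2
Gen 10: crossing 1x3. Both 2&3? no. Sum: 2
Gen 11: 2 under 3. Both 2&3? yes. Contrib: -1. Sum: 1
Gen 12: 3 over 2. Both 2&3? yes. Contrib: -1. Sum: 0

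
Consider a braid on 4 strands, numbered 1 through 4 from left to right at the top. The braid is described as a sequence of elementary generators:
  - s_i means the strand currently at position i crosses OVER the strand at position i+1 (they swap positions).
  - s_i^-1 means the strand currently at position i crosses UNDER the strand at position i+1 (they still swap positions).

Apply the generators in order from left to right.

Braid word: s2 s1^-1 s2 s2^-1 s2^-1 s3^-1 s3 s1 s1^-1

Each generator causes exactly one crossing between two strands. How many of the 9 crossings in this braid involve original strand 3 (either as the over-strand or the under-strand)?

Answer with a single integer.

Gen 1: crossing 2x3. Involves strand 3? yes. Count so far: 1
Gen 2: crossing 1x3. Involves strand 3? yes. Count so far: 2
Gen 3: crossing 1x2. Involves strand 3? no. Count so far: 2
Gen 4: crossing 2x1. Involves strand 3? no. Count so far: 2
Gen 5: crossing 1x2. Involves strand 3? no. Count so far: 2
Gen 6: crossing 1x4. Involves strand 3? no. Count so far: 2
Gen 7: crossing 4x1. Involves strand 3? no. Count so far: 2
Gen 8: crossing 3x2. Involves strand 3? yes. Count so far: 3
Gen 9: crossing 2x3. Involves strand 3? yes. Count so far: 4

Answer: 4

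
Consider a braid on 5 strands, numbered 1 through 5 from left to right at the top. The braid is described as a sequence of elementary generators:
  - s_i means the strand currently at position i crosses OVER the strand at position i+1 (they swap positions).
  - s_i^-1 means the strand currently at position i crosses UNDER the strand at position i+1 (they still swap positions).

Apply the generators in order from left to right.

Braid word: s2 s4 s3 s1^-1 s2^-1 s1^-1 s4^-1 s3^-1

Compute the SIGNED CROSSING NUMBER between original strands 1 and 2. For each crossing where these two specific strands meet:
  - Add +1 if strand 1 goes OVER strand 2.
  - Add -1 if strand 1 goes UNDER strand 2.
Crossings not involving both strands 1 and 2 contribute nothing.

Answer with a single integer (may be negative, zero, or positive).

Gen 1: crossing 2x3. Both 1&2? no. Sum: 0
Gen 2: crossing 4x5. Both 1&2? no. Sum: 0
Gen 3: crossing 2x5. Both 1&2? no. Sum: 0
Gen 4: crossing 1x3. Both 1&2? no. Sum: 0
Gen 5: crossing 1x5. Both 1&2? no. Sum: 0
Gen 6: crossing 3x5. Both 1&2? no. Sum: 0
Gen 7: crossing 2x4. Both 1&2? no. Sum: 0
Gen 8: crossing 1x4. Both 1&2? no. Sum: 0

Answer: 0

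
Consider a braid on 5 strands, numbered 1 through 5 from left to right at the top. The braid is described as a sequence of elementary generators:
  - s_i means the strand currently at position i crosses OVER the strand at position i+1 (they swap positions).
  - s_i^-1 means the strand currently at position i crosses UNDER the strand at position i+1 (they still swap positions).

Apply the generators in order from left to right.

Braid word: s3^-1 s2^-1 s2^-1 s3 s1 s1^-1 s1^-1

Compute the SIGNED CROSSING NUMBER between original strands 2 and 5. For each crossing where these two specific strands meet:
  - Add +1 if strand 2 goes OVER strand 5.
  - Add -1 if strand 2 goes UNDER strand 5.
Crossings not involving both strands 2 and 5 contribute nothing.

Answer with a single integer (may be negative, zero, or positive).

Gen 1: crossing 3x4. Both 2&5? no. Sum: 0
Gen 2: crossing 2x4. Both 2&5? no. Sum: 0
Gen 3: crossing 4x2. Both 2&5? no. Sum: 0
Gen 4: crossing 4x3. Both 2&5? no. Sum: 0
Gen 5: crossing 1x2. Both 2&5? no. Sum: 0
Gen 6: crossing 2x1. Both 2&5? no. Sum: 0
Gen 7: crossing 1x2. Both 2&5? no. Sum: 0

Answer: 0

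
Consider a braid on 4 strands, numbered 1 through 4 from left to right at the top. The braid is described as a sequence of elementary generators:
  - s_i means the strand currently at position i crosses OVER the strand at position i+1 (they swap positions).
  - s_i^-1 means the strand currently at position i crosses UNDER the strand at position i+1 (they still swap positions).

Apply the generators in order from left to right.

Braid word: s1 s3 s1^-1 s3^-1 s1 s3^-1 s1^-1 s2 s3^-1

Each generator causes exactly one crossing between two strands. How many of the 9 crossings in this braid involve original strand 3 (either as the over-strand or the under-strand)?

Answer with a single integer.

Gen 1: crossing 1x2. Involves strand 3? no. Count so far: 0
Gen 2: crossing 3x4. Involves strand 3? yes. Count so far: 1
Gen 3: crossing 2x1. Involves strand 3? no. Count so far: 1
Gen 4: crossing 4x3. Involves strand 3? yes. Count so far: 2
Gen 5: crossing 1x2. Involves strand 3? no. Count so far: 2
Gen 6: crossing 3x4. Involves strand 3? yes. Count so far: 3
Gen 7: crossing 2x1. Involves strand 3? no. Count so far: 3
Gen 8: crossing 2x4. Involves strand 3? no. Count so far: 3
Gen 9: crossing 2x3. Involves strand 3? yes. Count so far: 4

Answer: 4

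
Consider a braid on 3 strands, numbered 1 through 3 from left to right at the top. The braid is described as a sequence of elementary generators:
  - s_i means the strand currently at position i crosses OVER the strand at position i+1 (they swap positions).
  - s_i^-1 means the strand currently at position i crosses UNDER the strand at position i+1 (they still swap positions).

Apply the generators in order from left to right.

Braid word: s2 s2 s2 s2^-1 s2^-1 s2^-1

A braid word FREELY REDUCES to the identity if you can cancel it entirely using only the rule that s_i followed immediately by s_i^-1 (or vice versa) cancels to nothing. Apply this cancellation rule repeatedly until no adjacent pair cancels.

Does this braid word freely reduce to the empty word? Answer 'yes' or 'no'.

Answer: yes

Derivation:
Gen 1 (s2): push. Stack: [s2]
Gen 2 (s2): push. Stack: [s2 s2]
Gen 3 (s2): push. Stack: [s2 s2 s2]
Gen 4 (s2^-1): cancels prior s2. Stack: [s2 s2]
Gen 5 (s2^-1): cancels prior s2. Stack: [s2]
Gen 6 (s2^-1): cancels prior s2. Stack: []
Reduced word: (empty)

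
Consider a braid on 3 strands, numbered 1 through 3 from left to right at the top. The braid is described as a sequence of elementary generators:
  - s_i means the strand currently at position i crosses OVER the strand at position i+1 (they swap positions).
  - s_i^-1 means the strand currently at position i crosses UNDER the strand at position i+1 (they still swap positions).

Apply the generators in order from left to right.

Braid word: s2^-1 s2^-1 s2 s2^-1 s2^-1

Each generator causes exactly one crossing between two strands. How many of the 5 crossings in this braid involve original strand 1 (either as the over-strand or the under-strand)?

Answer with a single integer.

Gen 1: crossing 2x3. Involves strand 1? no. Count so far: 0
Gen 2: crossing 3x2. Involves strand 1? no. Count so far: 0
Gen 3: crossing 2x3. Involves strand 1? no. Count so far: 0
Gen 4: crossing 3x2. Involves strand 1? no. Count so far: 0
Gen 5: crossing 2x3. Involves strand 1? no. Count so far: 0

Answer: 0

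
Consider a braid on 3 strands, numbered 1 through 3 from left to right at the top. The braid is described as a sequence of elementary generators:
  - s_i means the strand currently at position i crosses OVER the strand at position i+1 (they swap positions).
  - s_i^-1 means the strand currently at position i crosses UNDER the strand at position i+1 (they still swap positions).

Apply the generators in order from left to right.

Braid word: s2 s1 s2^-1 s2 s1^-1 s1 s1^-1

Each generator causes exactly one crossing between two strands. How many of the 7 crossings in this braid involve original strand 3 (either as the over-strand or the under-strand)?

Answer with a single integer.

Answer: 5

Derivation:
Gen 1: crossing 2x3. Involves strand 3? yes. Count so far: 1
Gen 2: crossing 1x3. Involves strand 3? yes. Count so far: 2
Gen 3: crossing 1x2. Involves strand 3? no. Count so far: 2
Gen 4: crossing 2x1. Involves strand 3? no. Count so far: 2
Gen 5: crossing 3x1. Involves strand 3? yes. Count so far: 3
Gen 6: crossing 1x3. Involves strand 3? yes. Count so far: 4
Gen 7: crossing 3x1. Involves strand 3? yes. Count so far: 5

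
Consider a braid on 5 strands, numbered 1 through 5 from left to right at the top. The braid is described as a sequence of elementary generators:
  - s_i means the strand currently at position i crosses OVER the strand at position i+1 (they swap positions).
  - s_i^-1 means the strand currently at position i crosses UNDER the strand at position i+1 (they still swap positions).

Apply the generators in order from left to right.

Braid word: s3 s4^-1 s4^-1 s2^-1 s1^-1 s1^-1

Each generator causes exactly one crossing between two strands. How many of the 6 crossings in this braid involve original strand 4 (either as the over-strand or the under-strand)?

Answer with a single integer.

Gen 1: crossing 3x4. Involves strand 4? yes. Count so far: 1
Gen 2: crossing 3x5. Involves strand 4? no. Count so far: 1
Gen 3: crossing 5x3. Involves strand 4? no. Count so far: 1
Gen 4: crossing 2x4. Involves strand 4? yes. Count so far: 2
Gen 5: crossing 1x4. Involves strand 4? yes. Count so far: 3
Gen 6: crossing 4x1. Involves strand 4? yes. Count so far: 4

Answer: 4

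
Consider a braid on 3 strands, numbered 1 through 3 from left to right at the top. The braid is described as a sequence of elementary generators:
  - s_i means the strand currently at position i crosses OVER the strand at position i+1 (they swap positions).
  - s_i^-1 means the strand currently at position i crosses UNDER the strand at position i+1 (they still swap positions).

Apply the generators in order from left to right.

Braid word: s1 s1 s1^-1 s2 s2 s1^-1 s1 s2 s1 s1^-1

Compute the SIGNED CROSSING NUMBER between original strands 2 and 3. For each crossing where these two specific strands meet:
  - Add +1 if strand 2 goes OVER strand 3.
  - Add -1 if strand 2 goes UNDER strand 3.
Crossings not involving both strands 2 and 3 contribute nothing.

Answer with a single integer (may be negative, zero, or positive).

Answer: 2

Derivation:
Gen 1: crossing 1x2. Both 2&3? no. Sum: 0
Gen 2: crossing 2x1. Both 2&3? no. Sum: 0
Gen 3: crossing 1x2. Both 2&3? no. Sum: 0
Gen 4: crossing 1x3. Both 2&3? no. Sum: 0
Gen 5: crossing 3x1. Both 2&3? no. Sum: 0
Gen 6: crossing 2x1. Both 2&3? no. Sum: 0
Gen 7: crossing 1x2. Both 2&3? no. Sum: 0
Gen 8: crossing 1x3. Both 2&3? no. Sum: 0
Gen 9: 2 over 3. Both 2&3? yes. Contrib: +1. Sum: 1
Gen 10: 3 under 2. Both 2&3? yes. Contrib: +1. Sum: 2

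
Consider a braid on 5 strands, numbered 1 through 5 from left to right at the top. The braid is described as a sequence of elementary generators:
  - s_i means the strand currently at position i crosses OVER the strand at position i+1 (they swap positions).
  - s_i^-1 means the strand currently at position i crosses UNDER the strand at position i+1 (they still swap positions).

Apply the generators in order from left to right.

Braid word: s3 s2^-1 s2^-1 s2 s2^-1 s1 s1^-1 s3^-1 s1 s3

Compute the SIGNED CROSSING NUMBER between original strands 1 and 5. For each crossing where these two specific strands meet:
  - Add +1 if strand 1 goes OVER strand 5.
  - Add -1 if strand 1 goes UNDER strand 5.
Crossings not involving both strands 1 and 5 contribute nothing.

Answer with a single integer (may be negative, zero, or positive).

Answer: 0

Derivation:
Gen 1: crossing 3x4. Both 1&5? no. Sum: 0
Gen 2: crossing 2x4. Both 1&5? no. Sum: 0
Gen 3: crossing 4x2. Both 1&5? no. Sum: 0
Gen 4: crossing 2x4. Both 1&5? no. Sum: 0
Gen 5: crossing 4x2. Both 1&5? no. Sum: 0
Gen 6: crossing 1x2. Both 1&5? no. Sum: 0
Gen 7: crossing 2x1. Both 1&5? no. Sum: 0
Gen 8: crossing 4x3. Both 1&5? no. Sum: 0
Gen 9: crossing 1x2. Both 1&5? no. Sum: 0
Gen 10: crossing 3x4. Both 1&5? no. Sum: 0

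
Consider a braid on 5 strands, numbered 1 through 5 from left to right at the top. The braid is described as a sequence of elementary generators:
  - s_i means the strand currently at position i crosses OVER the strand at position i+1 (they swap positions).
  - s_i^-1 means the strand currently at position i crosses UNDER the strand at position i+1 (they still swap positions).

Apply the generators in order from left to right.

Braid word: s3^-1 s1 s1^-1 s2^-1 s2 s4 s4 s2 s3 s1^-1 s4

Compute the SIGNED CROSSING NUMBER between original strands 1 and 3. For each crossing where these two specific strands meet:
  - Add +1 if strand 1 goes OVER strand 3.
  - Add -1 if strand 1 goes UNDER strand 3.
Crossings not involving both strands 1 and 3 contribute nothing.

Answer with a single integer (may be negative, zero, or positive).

Answer: 0

Derivation:
Gen 1: crossing 3x4. Both 1&3? no. Sum: 0
Gen 2: crossing 1x2. Both 1&3? no. Sum: 0
Gen 3: crossing 2x1. Both 1&3? no. Sum: 0
Gen 4: crossing 2x4. Both 1&3? no. Sum: 0
Gen 5: crossing 4x2. Both 1&3? no. Sum: 0
Gen 6: crossing 3x5. Both 1&3? no. Sum: 0
Gen 7: crossing 5x3. Both 1&3? no. Sum: 0
Gen 8: crossing 2x4. Both 1&3? no. Sum: 0
Gen 9: crossing 2x3. Both 1&3? no. Sum: 0
Gen 10: crossing 1x4. Both 1&3? no. Sum: 0
Gen 11: crossing 2x5. Both 1&3? no. Sum: 0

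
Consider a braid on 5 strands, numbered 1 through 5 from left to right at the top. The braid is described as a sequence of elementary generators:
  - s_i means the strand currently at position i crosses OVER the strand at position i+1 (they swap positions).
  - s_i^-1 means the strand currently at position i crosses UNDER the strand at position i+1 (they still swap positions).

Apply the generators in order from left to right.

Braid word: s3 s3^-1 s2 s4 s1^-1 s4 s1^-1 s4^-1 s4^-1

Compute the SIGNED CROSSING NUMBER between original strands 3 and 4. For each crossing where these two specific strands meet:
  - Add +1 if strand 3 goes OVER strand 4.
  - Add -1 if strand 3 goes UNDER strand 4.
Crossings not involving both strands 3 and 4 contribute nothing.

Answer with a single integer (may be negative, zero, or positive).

Answer: 2

Derivation:
Gen 1: 3 over 4. Both 3&4? yes. Contrib: +1. Sum: 1
Gen 2: 4 under 3. Both 3&4? yes. Contrib: +1. Sum: 2
Gen 3: crossing 2x3. Both 3&4? no. Sum: 2
Gen 4: crossing 4x5. Both 3&4? no. Sum: 2
Gen 5: crossing 1x3. Both 3&4? no. Sum: 2
Gen 6: crossing 5x4. Both 3&4? no. Sum: 2
Gen 7: crossing 3x1. Both 3&4? no. Sum: 2
Gen 8: crossing 4x5. Both 3&4? no. Sum: 2
Gen 9: crossing 5x4. Both 3&4? no. Sum: 2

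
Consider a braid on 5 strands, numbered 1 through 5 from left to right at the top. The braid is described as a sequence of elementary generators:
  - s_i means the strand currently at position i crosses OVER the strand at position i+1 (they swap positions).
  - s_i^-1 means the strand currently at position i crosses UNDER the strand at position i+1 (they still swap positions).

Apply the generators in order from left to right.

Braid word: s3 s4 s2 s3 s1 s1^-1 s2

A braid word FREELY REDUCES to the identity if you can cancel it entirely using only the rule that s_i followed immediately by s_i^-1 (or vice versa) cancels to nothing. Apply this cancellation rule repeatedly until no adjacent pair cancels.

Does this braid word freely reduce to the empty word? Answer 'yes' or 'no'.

Gen 1 (s3): push. Stack: [s3]
Gen 2 (s4): push. Stack: [s3 s4]
Gen 3 (s2): push. Stack: [s3 s4 s2]
Gen 4 (s3): push. Stack: [s3 s4 s2 s3]
Gen 5 (s1): push. Stack: [s3 s4 s2 s3 s1]
Gen 6 (s1^-1): cancels prior s1. Stack: [s3 s4 s2 s3]
Gen 7 (s2): push. Stack: [s3 s4 s2 s3 s2]
Reduced word: s3 s4 s2 s3 s2

Answer: no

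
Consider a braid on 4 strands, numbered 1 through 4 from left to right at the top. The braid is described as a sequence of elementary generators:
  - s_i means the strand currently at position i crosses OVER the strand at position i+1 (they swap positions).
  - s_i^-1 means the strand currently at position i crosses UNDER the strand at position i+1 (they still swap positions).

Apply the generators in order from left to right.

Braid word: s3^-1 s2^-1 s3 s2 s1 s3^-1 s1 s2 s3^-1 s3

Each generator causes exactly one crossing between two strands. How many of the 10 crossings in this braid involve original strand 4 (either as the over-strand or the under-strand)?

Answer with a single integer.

Gen 1: crossing 3x4. Involves strand 4? yes. Count so far: 1
Gen 2: crossing 2x4. Involves strand 4? yes. Count so far: 2
Gen 3: crossing 2x3. Involves strand 4? no. Count so far: 2
Gen 4: crossing 4x3. Involves strand 4? yes. Count so far: 3
Gen 5: crossing 1x3. Involves strand 4? no. Count so far: 3
Gen 6: crossing 4x2. Involves strand 4? yes. Count so far: 4
Gen 7: crossing 3x1. Involves strand 4? no. Count so far: 4
Gen 8: crossing 3x2. Involves strand 4? no. Count so far: 4
Gen 9: crossing 3x4. Involves strand 4? yes. Count so far: 5
Gen 10: crossing 4x3. Involves strand 4? yes. Count so far: 6

Answer: 6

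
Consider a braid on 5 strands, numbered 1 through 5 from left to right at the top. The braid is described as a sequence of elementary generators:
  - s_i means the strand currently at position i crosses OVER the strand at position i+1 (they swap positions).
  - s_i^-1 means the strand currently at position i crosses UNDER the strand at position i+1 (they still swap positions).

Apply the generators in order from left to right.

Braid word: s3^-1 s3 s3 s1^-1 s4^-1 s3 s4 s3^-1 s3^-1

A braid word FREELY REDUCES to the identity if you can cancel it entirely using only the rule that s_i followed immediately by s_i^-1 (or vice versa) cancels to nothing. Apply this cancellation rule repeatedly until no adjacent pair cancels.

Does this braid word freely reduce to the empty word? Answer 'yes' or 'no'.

Answer: no

Derivation:
Gen 1 (s3^-1): push. Stack: [s3^-1]
Gen 2 (s3): cancels prior s3^-1. Stack: []
Gen 3 (s3): push. Stack: [s3]
Gen 4 (s1^-1): push. Stack: [s3 s1^-1]
Gen 5 (s4^-1): push. Stack: [s3 s1^-1 s4^-1]
Gen 6 (s3): push. Stack: [s3 s1^-1 s4^-1 s3]
Gen 7 (s4): push. Stack: [s3 s1^-1 s4^-1 s3 s4]
Gen 8 (s3^-1): push. Stack: [s3 s1^-1 s4^-1 s3 s4 s3^-1]
Gen 9 (s3^-1): push. Stack: [s3 s1^-1 s4^-1 s3 s4 s3^-1 s3^-1]
Reduced word: s3 s1^-1 s4^-1 s3 s4 s3^-1 s3^-1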